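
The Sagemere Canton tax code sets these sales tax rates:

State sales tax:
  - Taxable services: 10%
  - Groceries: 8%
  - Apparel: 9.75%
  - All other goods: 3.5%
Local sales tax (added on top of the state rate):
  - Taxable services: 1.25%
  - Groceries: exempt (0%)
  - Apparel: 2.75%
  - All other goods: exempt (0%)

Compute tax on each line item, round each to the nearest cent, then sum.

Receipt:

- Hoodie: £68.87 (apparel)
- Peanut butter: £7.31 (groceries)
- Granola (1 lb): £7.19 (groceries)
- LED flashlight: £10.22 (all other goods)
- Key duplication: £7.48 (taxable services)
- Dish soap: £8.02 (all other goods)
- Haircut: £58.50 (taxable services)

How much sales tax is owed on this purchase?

Hoodie £68.87: apparel → 9.75% + 2.75% local = 12.5% → £8.61
Peanut butter £7.31: groceries → 8% + 0% local = 8% → £0.58
Granola (1 lb) £7.19: groceries → 8% + 0% local = 8% → £0.58
LED flashlight £10.22: all other goods → 3.5% + 0% local = 3.5% → £0.36
Key duplication £7.48: taxable services → 10% + 1.25% local = 11.25% → £0.84
Dish soap £8.02: all other goods → 3.5% + 0% local = 3.5% → £0.28
Haircut £58.50: taxable services → 10% + 1.25% local = 11.25% → £6.58
Total tax = £8.61 + £0.58 + £0.58 + £0.36 + £0.84 + £0.28 + £6.58 = £17.83

£17.83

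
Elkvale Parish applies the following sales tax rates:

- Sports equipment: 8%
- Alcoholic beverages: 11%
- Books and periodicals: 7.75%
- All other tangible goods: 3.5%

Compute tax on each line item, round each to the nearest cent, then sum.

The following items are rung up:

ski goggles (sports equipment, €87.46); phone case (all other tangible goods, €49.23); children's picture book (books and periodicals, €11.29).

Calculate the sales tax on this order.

€9.59

Ski goggles €87.46: sports equipment → 8% → €7.00
Phone case €49.23: all other tangible goods → 3.5% → €1.72
Children's picture book €11.29: books and periodicals → 7.75% → €0.87
Total tax = €7.00 + €1.72 + €0.87 = €9.59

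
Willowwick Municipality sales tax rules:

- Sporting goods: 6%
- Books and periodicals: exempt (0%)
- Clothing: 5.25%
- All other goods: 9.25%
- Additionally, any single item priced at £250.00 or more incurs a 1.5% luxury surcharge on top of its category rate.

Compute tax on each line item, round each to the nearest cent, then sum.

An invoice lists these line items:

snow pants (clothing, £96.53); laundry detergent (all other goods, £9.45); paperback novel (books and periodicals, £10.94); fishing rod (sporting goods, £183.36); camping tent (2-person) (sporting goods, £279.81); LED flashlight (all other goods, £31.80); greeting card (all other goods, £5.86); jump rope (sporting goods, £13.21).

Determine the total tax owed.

Snow pants £96.53: clothing → 5.25% → £5.07
Laundry detergent £9.45: all other goods → 9.25% → £0.87
Paperback novel £10.94: books and periodicals → 0% → £0.00
Fishing rod £183.36: sporting goods → 6% → £11.00
Camping tent (2-person) £279.81: sporting goods → 6% + 1.5% surcharge = 7.5% → £20.99
LED flashlight £31.80: all other goods → 9.25% → £2.94
Greeting card £5.86: all other goods → 9.25% → £0.54
Jump rope £13.21: sporting goods → 6% → £0.79
Total tax = £5.07 + £0.87 + £11.00 + £20.99 + £2.94 + £0.54 + £0.79 = £42.20

£42.20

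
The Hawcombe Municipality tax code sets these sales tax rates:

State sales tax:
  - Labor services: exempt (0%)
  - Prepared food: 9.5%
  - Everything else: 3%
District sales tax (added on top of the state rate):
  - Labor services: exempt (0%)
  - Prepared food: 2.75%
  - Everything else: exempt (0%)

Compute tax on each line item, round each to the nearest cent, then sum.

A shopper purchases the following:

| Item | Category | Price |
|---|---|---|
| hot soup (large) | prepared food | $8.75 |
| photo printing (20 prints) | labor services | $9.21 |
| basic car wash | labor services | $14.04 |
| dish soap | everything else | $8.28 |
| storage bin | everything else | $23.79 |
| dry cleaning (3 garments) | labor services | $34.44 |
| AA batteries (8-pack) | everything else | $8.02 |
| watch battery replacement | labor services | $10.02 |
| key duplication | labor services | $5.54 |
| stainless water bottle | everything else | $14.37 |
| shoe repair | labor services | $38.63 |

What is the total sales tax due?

$2.70

Hot soup (large) $8.75: prepared food → 9.5% + 2.75% district = 12.25% → $1.07
Photo printing (20 prints) $9.21: labor services → 0% + 0% district = 0% → $0.00
Basic car wash $14.04: labor services → 0% + 0% district = 0% → $0.00
Dish soap $8.28: everything else → 3% + 0% district = 3% → $0.25
Storage bin $23.79: everything else → 3% + 0% district = 3% → $0.71
Dry cleaning (3 garments) $34.44: labor services → 0% + 0% district = 0% → $0.00
AA batteries (8-pack) $8.02: everything else → 3% + 0% district = 3% → $0.24
Watch battery replacement $10.02: labor services → 0% + 0% district = 0% → $0.00
Key duplication $5.54: labor services → 0% + 0% district = 0% → $0.00
Stainless water bottle $14.37: everything else → 3% + 0% district = 3% → $0.43
Shoe repair $38.63: labor services → 0% + 0% district = 0% → $0.00
Total tax = $1.07 + $0.25 + $0.71 + $0.24 + $0.43 = $2.70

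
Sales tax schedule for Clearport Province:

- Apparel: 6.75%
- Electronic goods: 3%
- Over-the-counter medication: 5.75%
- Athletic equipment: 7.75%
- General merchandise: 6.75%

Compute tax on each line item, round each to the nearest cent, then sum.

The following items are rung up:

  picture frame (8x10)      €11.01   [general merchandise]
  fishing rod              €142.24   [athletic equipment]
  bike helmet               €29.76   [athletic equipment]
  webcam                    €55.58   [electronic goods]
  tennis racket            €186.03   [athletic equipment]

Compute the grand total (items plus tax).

Picture frame (8x10) €11.01: general merchandise → 6.75% → €0.74
Fishing rod €142.24: athletic equipment → 7.75% → €11.02
Bike helmet €29.76: athletic equipment → 7.75% → €2.31
Webcam €55.58: electronic goods → 3% → €1.67
Tennis racket €186.03: athletic equipment → 7.75% → €14.42
Subtotal = €424.62; tax = €30.16; total due = €454.78

€454.78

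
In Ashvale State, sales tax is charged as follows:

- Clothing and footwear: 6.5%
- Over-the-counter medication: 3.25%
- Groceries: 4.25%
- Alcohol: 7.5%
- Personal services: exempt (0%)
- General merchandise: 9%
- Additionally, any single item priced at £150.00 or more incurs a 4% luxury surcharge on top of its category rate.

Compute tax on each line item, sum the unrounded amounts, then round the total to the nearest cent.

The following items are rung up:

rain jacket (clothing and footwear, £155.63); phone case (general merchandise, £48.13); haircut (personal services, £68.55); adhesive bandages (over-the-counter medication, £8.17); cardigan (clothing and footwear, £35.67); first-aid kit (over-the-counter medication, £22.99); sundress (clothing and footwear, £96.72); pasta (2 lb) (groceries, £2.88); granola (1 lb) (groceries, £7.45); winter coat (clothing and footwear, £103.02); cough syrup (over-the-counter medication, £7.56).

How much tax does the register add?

Rain jacket £155.63: clothing and footwear → 6.5% + 4% surcharge = 10.5% → £16.34115
Phone case £48.13: general merchandise → 9% → £4.3317
Haircut £68.55: personal services → 0% → £0.00
Adhesive bandages £8.17: over-the-counter medication → 3.25% → £0.265525
Cardigan £35.67: clothing and footwear → 6.5% → £2.31855
First-aid kit £22.99: over-the-counter medication → 3.25% → £0.747175
Sundress £96.72: clothing and footwear → 6.5% → £6.2868
Pasta (2 lb) £2.88: groceries → 4.25% → £0.1224
Granola (1 lb) £7.45: groceries → 4.25% → £0.316625
Winter coat £103.02: clothing and footwear → 6.5% → £6.6963
Cough syrup £7.56: over-the-counter medication → 3.25% → £0.2457
Unrounded tax sum = £37.671925 → £37.67

£37.67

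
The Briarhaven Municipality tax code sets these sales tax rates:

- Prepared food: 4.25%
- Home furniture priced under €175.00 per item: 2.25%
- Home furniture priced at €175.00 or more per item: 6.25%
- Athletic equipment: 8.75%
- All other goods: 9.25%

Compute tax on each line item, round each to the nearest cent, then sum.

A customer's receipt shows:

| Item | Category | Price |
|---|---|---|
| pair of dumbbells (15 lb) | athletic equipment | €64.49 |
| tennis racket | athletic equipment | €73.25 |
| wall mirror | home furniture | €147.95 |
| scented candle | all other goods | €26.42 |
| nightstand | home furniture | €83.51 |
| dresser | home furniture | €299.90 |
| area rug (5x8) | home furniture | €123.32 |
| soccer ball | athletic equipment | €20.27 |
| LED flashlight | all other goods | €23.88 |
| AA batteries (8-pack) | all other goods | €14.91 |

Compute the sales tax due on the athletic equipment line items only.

Pair of dumbbells (15 lb) €64.49: athletic equipment → 8.75% → €5.64
Tennis racket €73.25: athletic equipment → 8.75% → €6.41
Soccer ball €20.27: athletic equipment → 8.75% → €1.77
Tax on athletic equipment = €5.64 + €6.41 + €1.77 = €13.82

€13.82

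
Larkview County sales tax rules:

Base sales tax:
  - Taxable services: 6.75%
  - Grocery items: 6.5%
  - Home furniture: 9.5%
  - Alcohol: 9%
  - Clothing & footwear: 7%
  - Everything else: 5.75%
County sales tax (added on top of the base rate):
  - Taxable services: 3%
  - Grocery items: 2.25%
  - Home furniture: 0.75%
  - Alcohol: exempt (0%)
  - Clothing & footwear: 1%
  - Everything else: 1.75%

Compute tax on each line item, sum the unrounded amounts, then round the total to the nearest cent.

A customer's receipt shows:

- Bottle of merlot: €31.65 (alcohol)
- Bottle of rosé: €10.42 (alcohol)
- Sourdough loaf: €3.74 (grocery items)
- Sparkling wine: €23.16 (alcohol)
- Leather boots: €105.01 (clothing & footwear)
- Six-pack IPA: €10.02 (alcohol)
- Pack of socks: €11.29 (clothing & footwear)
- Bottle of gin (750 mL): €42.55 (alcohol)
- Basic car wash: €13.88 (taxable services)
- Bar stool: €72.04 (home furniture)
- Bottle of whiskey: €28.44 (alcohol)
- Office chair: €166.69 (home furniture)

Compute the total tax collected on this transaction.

Bottle of merlot €31.65: alcohol → 9% + 0% county = 9% → €2.8485
Bottle of rosé €10.42: alcohol → 9% + 0% county = 9% → €0.9378
Sourdough loaf €3.74: grocery items → 6.5% + 2.25% county = 8.75% → €0.32725
Sparkling wine €23.16: alcohol → 9% + 0% county = 9% → €2.0844
Leather boots €105.01: clothing & footwear → 7% + 1% county = 8% → €8.4008
Six-pack IPA €10.02: alcohol → 9% + 0% county = 9% → €0.9018
Pack of socks €11.29: clothing & footwear → 7% + 1% county = 8% → €0.9032
Bottle of gin (750 mL) €42.55: alcohol → 9% + 0% county = 9% → €3.8295
Basic car wash €13.88: taxable services → 6.75% + 3% county = 9.75% → €1.3533
Bar stool €72.04: home furniture → 9.5% + 0.75% county = 10.25% → €7.3841
Bottle of whiskey €28.44: alcohol → 9% + 0% county = 9% → €2.5596
Office chair €166.69: home furniture → 9.5% + 0.75% county = 10.25% → €17.085725
Unrounded tax sum = €48.615975 → €48.62

€48.62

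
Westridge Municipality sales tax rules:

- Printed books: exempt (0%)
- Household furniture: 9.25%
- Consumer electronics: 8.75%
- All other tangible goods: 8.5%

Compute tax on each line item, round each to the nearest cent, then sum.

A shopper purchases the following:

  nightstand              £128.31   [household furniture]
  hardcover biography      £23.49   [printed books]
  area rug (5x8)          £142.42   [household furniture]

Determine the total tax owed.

£25.04

Nightstand £128.31: household furniture → 9.25% → £11.87
Hardcover biography £23.49: printed books → 0% → £0.00
Area rug (5x8) £142.42: household furniture → 9.25% → £13.17
Total tax = £11.87 + £13.17 = £25.04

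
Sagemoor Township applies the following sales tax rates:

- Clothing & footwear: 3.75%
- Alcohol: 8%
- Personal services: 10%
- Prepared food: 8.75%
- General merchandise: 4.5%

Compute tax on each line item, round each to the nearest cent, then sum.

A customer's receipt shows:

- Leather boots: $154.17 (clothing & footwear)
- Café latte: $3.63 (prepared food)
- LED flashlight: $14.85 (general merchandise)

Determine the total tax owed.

Leather boots $154.17: clothing & footwear → 3.75% → $5.78
Café latte $3.63: prepared food → 8.75% → $0.32
LED flashlight $14.85: general merchandise → 4.5% → $0.67
Total tax = $5.78 + $0.32 + $0.67 = $6.77

$6.77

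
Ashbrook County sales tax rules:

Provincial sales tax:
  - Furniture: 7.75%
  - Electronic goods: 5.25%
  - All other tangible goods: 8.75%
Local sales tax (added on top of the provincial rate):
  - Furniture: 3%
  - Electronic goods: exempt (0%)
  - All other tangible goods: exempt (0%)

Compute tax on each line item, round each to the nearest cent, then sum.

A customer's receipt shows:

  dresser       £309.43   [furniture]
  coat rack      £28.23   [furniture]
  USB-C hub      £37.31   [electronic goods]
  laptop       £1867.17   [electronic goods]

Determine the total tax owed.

£136.28

Dresser £309.43: furniture → 7.75% + 3% local = 10.75% → £33.26
Coat rack £28.23: furniture → 7.75% + 3% local = 10.75% → £3.03
USB-C hub £37.31: electronic goods → 5.25% + 0% local = 5.25% → £1.96
Laptop £1867.17: electronic goods → 5.25% + 0% local = 5.25% → £98.03
Total tax = £33.26 + £3.03 + £1.96 + £98.03 = £136.28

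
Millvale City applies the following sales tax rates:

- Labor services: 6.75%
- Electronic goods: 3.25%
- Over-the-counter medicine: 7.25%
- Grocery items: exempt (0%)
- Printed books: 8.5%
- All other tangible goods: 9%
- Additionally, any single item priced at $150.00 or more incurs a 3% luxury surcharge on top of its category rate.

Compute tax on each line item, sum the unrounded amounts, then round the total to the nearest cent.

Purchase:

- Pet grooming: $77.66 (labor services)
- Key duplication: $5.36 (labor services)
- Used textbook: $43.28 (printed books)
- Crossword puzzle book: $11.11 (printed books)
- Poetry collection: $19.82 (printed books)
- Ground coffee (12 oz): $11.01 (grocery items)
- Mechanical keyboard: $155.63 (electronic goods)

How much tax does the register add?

Pet grooming $77.66: labor services → 6.75% → $5.24205
Key duplication $5.36: labor services → 6.75% → $0.3618
Used textbook $43.28: printed books → 8.5% → $3.6788
Crossword puzzle book $11.11: printed books → 8.5% → $0.94435
Poetry collection $19.82: printed books → 8.5% → $1.6847
Ground coffee (12 oz) $11.01: grocery items → 0% → $0.00
Mechanical keyboard $155.63: electronic goods → 3.25% + 3% surcharge = 6.25% → $9.726875
Unrounded tax sum = $21.638575 → $21.64

$21.64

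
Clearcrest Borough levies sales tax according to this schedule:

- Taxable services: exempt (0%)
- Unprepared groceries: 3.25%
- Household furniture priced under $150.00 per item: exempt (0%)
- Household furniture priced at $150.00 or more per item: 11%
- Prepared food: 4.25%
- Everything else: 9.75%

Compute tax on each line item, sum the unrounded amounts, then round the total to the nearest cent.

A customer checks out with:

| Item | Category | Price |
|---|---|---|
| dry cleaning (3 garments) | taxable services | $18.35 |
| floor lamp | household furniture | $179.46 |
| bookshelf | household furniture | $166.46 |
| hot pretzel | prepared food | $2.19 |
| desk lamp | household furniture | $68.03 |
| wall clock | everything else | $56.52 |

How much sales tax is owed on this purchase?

Dry cleaning (3 garments) $18.35: taxable services → 0% → $0.00
Floor lamp $179.46: household furniture, $150.00 or more → 11% → $19.7406
Bookshelf $166.46: household furniture, $150.00 or more → 11% → $18.3106
Hot pretzel $2.19: prepared food → 4.25% → $0.093075
Desk lamp $68.03: household furniture, under $150.00 → 0% → $0.00
Wall clock $56.52: everything else → 9.75% → $5.5107
Unrounded tax sum = $43.654975 → $43.65

$43.65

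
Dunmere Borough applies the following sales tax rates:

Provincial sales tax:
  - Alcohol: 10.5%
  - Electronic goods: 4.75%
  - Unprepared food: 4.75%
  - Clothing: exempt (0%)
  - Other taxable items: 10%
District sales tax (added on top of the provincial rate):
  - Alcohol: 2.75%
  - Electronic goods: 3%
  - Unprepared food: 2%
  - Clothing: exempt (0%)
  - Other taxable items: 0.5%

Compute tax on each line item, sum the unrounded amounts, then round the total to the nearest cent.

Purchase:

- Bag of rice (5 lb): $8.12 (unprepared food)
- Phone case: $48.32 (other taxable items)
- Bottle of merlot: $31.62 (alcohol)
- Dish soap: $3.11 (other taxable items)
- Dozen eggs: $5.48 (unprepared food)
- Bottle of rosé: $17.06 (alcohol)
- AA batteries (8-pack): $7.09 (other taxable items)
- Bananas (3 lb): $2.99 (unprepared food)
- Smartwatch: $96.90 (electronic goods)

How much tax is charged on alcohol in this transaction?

Bottle of merlot $31.62: alcohol → 10.5% + 2.75% district = 13.25% → $4.18965
Bottle of rosé $17.06: alcohol → 10.5% + 2.75% district = 13.25% → $2.26045
Tax on alcohol: unrounded sum = $6.4501 → $6.45

$6.45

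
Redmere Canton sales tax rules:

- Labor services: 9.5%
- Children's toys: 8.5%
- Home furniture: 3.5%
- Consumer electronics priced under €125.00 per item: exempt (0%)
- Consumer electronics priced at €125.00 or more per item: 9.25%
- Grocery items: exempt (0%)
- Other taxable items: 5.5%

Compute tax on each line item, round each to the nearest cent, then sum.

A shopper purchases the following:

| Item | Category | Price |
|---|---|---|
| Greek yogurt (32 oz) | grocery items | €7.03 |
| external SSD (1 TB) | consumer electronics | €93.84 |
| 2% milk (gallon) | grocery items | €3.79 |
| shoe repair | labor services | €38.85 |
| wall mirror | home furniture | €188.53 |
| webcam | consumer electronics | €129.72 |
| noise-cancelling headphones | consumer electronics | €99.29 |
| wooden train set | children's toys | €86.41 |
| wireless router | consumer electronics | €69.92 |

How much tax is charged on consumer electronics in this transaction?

External SSD (1 TB) €93.84: consumer electronics, under €125.00 → 0% → €0.00
Webcam €129.72: consumer electronics, €125.00 or more → 9.25% → €12.00
Noise-cancelling headphones €99.29: consumer electronics, under €125.00 → 0% → €0.00
Wireless router €69.92: consumer electronics, under €125.00 → 0% → €0.00
Tax on consumer electronics = €0.00 + €12.00 + €0.00 + €0.00 = €12.00

€12.00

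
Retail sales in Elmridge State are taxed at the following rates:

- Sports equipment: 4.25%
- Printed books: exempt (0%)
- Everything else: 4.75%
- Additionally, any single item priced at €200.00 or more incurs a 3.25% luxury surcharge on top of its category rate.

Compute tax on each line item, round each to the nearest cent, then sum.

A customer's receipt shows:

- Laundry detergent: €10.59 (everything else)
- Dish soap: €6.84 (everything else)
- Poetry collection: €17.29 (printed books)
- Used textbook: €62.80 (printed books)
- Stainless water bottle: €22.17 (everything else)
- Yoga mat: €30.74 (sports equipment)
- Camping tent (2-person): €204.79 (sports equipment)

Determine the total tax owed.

Laundry detergent €10.59: everything else → 4.75% → €0.50
Dish soap €6.84: everything else → 4.75% → €0.32
Poetry collection €17.29: printed books → 0% → €0.00
Used textbook €62.80: printed books → 0% → €0.00
Stainless water bottle €22.17: everything else → 4.75% → €1.05
Yoga mat €30.74: sports equipment → 4.25% → €1.31
Camping tent (2-person) €204.79: sports equipment → 4.25% + 3.25% surcharge = 7.5% → €15.36
Total tax = €0.50 + €0.32 + €1.05 + €1.31 + €15.36 = €18.54

€18.54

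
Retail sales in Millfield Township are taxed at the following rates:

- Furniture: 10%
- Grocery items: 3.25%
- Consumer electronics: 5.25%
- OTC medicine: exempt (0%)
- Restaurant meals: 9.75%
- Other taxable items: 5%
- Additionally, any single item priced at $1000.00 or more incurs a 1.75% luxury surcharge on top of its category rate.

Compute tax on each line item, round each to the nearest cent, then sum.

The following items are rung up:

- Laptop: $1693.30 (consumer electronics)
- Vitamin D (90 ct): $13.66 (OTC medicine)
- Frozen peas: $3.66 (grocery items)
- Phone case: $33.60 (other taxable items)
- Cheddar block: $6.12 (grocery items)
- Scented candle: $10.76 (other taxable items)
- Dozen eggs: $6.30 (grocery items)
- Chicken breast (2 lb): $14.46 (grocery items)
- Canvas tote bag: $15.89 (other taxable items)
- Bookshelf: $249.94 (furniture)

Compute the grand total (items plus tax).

$2195.21

Laptop $1693.30: consumer electronics → 5.25% + 1.75% surcharge = 7% → $118.53
Vitamin D (90 ct) $13.66: OTC medicine → 0% → $0.00
Frozen peas $3.66: grocery items → 3.25% → $0.12
Phone case $33.60: other taxable items → 5% → $1.68
Cheddar block $6.12: grocery items → 3.25% → $0.20
Scented candle $10.76: other taxable items → 5% → $0.54
Dozen eggs $6.30: grocery items → 3.25% → $0.20
Chicken breast (2 lb) $14.46: grocery items → 3.25% → $0.47
Canvas tote bag $15.89: other taxable items → 5% → $0.79
Bookshelf $249.94: furniture → 10% → $24.99
Subtotal = $2047.69; tax = $147.52; total due = $2195.21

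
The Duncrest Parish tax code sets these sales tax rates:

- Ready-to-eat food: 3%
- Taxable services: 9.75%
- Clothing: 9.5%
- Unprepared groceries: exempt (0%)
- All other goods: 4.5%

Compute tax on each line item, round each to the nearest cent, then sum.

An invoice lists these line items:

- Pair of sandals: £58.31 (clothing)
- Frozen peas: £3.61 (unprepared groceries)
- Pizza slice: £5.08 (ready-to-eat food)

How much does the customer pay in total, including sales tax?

Pair of sandals £58.31: clothing → 9.5% → £5.54
Frozen peas £3.61: unprepared groceries → 0% → £0.00
Pizza slice £5.08: ready-to-eat food → 3% → £0.15
Subtotal = £67.00; tax = £5.69; total due = £72.69

£72.69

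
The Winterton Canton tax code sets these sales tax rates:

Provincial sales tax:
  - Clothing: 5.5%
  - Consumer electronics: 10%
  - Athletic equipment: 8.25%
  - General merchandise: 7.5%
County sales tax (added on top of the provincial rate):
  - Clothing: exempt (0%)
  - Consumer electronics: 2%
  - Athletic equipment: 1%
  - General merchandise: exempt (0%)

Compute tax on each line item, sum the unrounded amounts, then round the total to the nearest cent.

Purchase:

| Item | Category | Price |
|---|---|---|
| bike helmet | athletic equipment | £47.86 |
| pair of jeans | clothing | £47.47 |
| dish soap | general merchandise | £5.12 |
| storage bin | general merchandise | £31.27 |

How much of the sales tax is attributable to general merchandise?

£2.73

Dish soap £5.12: general merchandise → 7.5% + 0% county = 7.5% → £0.384
Storage bin £31.27: general merchandise → 7.5% + 0% county = 7.5% → £2.34525
Tax on general merchandise: unrounded sum = £2.72925 → £2.73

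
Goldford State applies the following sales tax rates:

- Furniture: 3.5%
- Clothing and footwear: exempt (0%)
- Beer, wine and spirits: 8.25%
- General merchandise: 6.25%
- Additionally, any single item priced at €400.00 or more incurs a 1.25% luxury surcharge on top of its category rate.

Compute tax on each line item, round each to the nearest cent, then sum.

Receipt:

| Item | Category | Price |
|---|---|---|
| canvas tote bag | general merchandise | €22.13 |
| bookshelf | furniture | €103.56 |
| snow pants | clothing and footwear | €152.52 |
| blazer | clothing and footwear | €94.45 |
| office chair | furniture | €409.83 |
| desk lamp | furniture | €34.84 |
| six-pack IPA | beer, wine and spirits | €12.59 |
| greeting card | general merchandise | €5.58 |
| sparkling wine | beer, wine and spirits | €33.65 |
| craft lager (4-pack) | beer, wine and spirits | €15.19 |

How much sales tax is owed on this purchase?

€31.11

Canvas tote bag €22.13: general merchandise → 6.25% → €1.38
Bookshelf €103.56: furniture → 3.5% → €3.62
Snow pants €152.52: clothing and footwear → 0% → €0.00
Blazer €94.45: clothing and footwear → 0% → €0.00
Office chair €409.83: furniture → 3.5% + 1.25% surcharge = 4.75% → €19.47
Desk lamp €34.84: furniture → 3.5% → €1.22
Six-pack IPA €12.59: beer, wine and spirits → 8.25% → €1.04
Greeting card €5.58: general merchandise → 6.25% → €0.35
Sparkling wine €33.65: beer, wine and spirits → 8.25% → €2.78
Craft lager (4-pack) €15.19: beer, wine and spirits → 8.25% → €1.25
Total tax = €1.38 + €3.62 + €19.47 + €1.22 + €1.04 + €0.35 + €2.78 + €1.25 = €31.11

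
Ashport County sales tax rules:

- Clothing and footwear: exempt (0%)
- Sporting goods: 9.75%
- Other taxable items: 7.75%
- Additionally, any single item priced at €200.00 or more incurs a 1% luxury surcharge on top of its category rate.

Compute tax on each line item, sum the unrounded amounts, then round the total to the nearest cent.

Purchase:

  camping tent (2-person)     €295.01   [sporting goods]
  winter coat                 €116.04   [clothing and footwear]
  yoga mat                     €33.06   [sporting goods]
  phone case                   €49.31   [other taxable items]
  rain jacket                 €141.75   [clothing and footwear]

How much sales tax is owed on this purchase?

€38.76

Camping tent (2-person) €295.01: sporting goods → 9.75% + 1% surcharge = 10.75% → €31.713575
Winter coat €116.04: clothing and footwear → 0% → €0.00
Yoga mat €33.06: sporting goods → 9.75% → €3.22335
Phone case €49.31: other taxable items → 7.75% → €3.821525
Rain jacket €141.75: clothing and footwear → 0% → €0.00
Unrounded tax sum = €38.75845 → €38.76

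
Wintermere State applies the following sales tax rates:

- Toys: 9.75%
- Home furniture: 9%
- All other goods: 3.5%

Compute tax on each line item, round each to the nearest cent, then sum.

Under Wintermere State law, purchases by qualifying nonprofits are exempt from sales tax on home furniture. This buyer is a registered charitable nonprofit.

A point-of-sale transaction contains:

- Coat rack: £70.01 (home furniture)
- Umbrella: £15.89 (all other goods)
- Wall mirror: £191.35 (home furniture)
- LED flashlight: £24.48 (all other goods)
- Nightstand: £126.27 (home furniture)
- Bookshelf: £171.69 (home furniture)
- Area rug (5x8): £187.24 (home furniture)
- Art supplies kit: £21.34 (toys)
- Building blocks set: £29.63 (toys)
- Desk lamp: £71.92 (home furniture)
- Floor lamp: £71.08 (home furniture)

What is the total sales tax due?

Coat rack £70.01: home furniture, buyer-exempt → 0% → £0.00
Umbrella £15.89: all other goods → 3.5% → £0.56
Wall mirror £191.35: home furniture, buyer-exempt → 0% → £0.00
LED flashlight £24.48: all other goods → 3.5% → £0.86
Nightstand £126.27: home furniture, buyer-exempt → 0% → £0.00
Bookshelf £171.69: home furniture, buyer-exempt → 0% → £0.00
Area rug (5x8) £187.24: home furniture, buyer-exempt → 0% → £0.00
Art supplies kit £21.34: toys → 9.75% → £2.08
Building blocks set £29.63: toys → 9.75% → £2.89
Desk lamp £71.92: home furniture, buyer-exempt → 0% → £0.00
Floor lamp £71.08: home furniture, buyer-exempt → 0% → £0.00
Total tax = £0.56 + £0.86 + £2.08 + £2.89 = £6.39

£6.39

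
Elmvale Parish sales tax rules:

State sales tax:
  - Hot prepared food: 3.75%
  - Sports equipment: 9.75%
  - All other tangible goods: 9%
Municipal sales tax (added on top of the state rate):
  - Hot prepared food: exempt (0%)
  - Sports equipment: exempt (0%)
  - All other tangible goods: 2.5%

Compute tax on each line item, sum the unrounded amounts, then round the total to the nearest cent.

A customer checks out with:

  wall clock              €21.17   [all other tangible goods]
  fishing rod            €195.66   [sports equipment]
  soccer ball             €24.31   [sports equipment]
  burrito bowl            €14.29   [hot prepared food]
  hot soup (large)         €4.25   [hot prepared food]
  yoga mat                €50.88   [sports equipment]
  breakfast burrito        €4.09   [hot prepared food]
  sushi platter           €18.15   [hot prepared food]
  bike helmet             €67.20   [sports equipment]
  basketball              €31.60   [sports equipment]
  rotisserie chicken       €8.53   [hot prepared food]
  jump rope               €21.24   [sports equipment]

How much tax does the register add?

Wall clock €21.17: all other tangible goods → 9% + 2.5% municipal = 11.5% → €2.43455
Fishing rod €195.66: sports equipment → 9.75% + 0% municipal = 9.75% → €19.07685
Soccer ball €24.31: sports equipment → 9.75% + 0% municipal = 9.75% → €2.370225
Burrito bowl €14.29: hot prepared food → 3.75% + 0% municipal = 3.75% → €0.535875
Hot soup (large) €4.25: hot prepared food → 3.75% + 0% municipal = 3.75% → €0.159375
Yoga mat €50.88: sports equipment → 9.75% + 0% municipal = 9.75% → €4.9608
Breakfast burrito €4.09: hot prepared food → 3.75% + 0% municipal = 3.75% → €0.153375
Sushi platter €18.15: hot prepared food → 3.75% + 0% municipal = 3.75% → €0.680625
Bike helmet €67.20: sports equipment → 9.75% + 0% municipal = 9.75% → €6.552
Basketball €31.60: sports equipment → 9.75% + 0% municipal = 9.75% → €3.081
Rotisserie chicken €8.53: hot prepared food → 3.75% + 0% municipal = 3.75% → €0.319875
Jump rope €21.24: sports equipment → 9.75% + 0% municipal = 9.75% → €2.0709
Unrounded tax sum = €42.39545 → €42.40

€42.40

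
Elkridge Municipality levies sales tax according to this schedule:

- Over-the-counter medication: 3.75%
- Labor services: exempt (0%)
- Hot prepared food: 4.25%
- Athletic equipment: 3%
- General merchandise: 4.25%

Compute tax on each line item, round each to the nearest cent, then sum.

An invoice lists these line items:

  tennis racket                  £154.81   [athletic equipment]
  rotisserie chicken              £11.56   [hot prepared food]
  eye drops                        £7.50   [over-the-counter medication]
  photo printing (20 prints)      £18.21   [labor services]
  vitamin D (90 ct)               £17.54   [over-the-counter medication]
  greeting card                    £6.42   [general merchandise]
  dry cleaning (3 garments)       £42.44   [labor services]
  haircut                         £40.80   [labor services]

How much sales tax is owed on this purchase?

£6.34

Tennis racket £154.81: athletic equipment → 3% → £4.64
Rotisserie chicken £11.56: hot prepared food → 4.25% → £0.49
Eye drops £7.50: over-the-counter medication → 3.75% → £0.28
Photo printing (20 prints) £18.21: labor services → 0% → £0.00
Vitamin D (90 ct) £17.54: over-the-counter medication → 3.75% → £0.66
Greeting card £6.42: general merchandise → 4.25% → £0.27
Dry cleaning (3 garments) £42.44: labor services → 0% → £0.00
Haircut £40.80: labor services → 0% → £0.00
Total tax = £4.64 + £0.49 + £0.28 + £0.66 + £0.27 = £6.34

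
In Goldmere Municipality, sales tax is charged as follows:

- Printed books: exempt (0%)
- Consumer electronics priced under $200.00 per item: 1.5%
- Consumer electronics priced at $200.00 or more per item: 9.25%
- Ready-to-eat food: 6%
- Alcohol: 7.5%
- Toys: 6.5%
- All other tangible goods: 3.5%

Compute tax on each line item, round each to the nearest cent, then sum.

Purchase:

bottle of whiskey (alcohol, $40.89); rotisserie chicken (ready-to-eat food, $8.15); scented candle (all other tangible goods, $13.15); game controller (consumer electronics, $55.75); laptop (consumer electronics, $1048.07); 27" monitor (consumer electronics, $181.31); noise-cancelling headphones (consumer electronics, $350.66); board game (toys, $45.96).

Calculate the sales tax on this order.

Bottle of whiskey $40.89: alcohol → 7.5% → $3.07
Rotisserie chicken $8.15: ready-to-eat food → 6% → $0.49
Scented candle $13.15: all other tangible goods → 3.5% → $0.46
Game controller $55.75: consumer electronics, under $200.00 → 1.5% → $0.84
Laptop $1048.07: consumer electronics, $200.00 or more → 9.25% → $96.95
27" monitor $181.31: consumer electronics, under $200.00 → 1.5% → $2.72
Noise-cancelling headphones $350.66: consumer electronics, $200.00 or more → 9.25% → $32.44
Board game $45.96: toys → 6.5% → $2.99
Total tax = $3.07 + $0.49 + $0.46 + $0.84 + $96.95 + $2.72 + $32.44 + $2.99 = $139.96

$139.96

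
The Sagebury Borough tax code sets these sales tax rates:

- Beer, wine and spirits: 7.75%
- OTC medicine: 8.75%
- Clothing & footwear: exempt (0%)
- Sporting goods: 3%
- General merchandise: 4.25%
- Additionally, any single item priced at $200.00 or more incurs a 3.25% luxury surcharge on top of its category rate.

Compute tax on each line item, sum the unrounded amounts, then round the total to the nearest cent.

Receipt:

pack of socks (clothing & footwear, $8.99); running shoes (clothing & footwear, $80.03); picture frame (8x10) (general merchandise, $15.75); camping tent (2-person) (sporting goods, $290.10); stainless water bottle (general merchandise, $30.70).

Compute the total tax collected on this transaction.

$20.11

Pack of socks $8.99: clothing & footwear → 0% → $0.00
Running shoes $80.03: clothing & footwear → 0% → $0.00
Picture frame (8x10) $15.75: general merchandise → 4.25% → $0.669375
Camping tent (2-person) $290.10: sporting goods → 3% + 3.25% surcharge = 6.25% → $18.13125
Stainless water bottle $30.70: general merchandise → 4.25% → $1.30475
Unrounded tax sum = $20.105375 → $20.11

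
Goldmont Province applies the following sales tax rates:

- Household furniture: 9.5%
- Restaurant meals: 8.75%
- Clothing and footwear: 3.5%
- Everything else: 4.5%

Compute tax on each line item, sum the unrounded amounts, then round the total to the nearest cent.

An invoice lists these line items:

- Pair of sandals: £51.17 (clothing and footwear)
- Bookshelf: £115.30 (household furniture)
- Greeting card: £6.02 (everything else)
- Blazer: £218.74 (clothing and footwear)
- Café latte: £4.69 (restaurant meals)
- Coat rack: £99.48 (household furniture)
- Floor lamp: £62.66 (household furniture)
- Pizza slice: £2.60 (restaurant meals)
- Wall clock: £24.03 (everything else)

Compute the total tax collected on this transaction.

Pair of sandals £51.17: clothing and footwear → 3.5% → £1.79095
Bookshelf £115.30: household furniture → 9.5% → £10.9535
Greeting card £6.02: everything else → 4.5% → £0.2709
Blazer £218.74: clothing and footwear → 3.5% → £7.6559
Café latte £4.69: restaurant meals → 8.75% → £0.410375
Coat rack £99.48: household furniture → 9.5% → £9.4506
Floor lamp £62.66: household furniture → 9.5% → £5.9527
Pizza slice £2.60: restaurant meals → 8.75% → £0.2275
Wall clock £24.03: everything else → 4.5% → £1.08135
Unrounded tax sum = £37.793775 → £37.79

£37.79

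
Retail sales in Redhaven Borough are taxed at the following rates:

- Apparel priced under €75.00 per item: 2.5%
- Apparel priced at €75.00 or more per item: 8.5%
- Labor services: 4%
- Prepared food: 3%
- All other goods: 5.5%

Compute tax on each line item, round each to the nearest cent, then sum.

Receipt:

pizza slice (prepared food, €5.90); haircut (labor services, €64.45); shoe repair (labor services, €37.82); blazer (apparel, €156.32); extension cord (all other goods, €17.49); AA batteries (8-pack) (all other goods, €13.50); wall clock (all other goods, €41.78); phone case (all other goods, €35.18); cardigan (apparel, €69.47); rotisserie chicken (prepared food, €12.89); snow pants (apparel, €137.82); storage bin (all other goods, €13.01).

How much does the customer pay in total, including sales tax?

Pizza slice €5.90: prepared food → 3% → €0.18
Haircut €64.45: labor services → 4% → €2.58
Shoe repair €37.82: labor services → 4% → €1.51
Blazer €156.32: apparel, €75.00 or more → 8.5% → €13.29
Extension cord €17.49: all other goods → 5.5% → €0.96
AA batteries (8-pack) €13.50: all other goods → 5.5% → €0.74
Wall clock €41.78: all other goods → 5.5% → €2.30
Phone case €35.18: all other goods → 5.5% → €1.93
Cardigan €69.47: apparel, under €75.00 → 2.5% → €1.74
Rotisserie chicken €12.89: prepared food → 3% → €0.39
Snow pants €137.82: apparel, €75.00 or more → 8.5% → €11.71
Storage bin €13.01: all other goods → 5.5% → €0.72
Subtotal = €605.63; tax = €38.05; total due = €643.68

€643.68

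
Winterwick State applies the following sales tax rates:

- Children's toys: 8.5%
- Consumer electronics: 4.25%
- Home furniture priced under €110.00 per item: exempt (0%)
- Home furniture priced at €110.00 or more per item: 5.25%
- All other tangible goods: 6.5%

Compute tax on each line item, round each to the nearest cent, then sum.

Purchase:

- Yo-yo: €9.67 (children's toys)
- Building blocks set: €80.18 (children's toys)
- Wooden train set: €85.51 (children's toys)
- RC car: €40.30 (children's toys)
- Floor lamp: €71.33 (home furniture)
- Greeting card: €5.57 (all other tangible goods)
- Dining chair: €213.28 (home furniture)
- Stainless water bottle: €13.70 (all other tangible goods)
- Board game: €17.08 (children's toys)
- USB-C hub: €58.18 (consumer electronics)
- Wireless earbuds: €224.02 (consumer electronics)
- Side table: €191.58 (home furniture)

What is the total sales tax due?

Yo-yo €9.67: children's toys → 8.5% → €0.82
Building blocks set €80.18: children's toys → 8.5% → €6.82
Wooden train set €85.51: children's toys → 8.5% → €7.27
RC car €40.30: children's toys → 8.5% → €3.43
Floor lamp €71.33: home furniture, under €110.00 → 0% → €0.00
Greeting card €5.57: all other tangible goods → 6.5% → €0.36
Dining chair €213.28: home furniture, €110.00 or more → 5.25% → €11.20
Stainless water bottle €13.70: all other tangible goods → 6.5% → €0.89
Board game €17.08: children's toys → 8.5% → €1.45
USB-C hub €58.18: consumer electronics → 4.25% → €2.47
Wireless earbuds €224.02: consumer electronics → 4.25% → €9.52
Side table €191.58: home furniture, €110.00 or more → 5.25% → €10.06
Total tax = €0.82 + €6.82 + €7.27 + €3.43 + €0.36 + €11.20 + €0.89 + €1.45 + €2.47 + €9.52 + €10.06 = €54.29

€54.29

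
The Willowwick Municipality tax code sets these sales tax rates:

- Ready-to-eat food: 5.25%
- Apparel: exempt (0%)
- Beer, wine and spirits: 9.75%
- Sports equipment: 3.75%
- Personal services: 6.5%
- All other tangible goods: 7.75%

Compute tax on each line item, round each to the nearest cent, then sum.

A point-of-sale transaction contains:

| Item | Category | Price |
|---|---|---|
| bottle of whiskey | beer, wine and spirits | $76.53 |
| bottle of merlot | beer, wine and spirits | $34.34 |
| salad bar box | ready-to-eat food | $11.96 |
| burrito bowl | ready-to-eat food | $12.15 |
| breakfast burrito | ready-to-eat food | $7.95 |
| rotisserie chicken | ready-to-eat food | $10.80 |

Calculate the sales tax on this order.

Bottle of whiskey $76.53: beer, wine and spirits → 9.75% → $7.46
Bottle of merlot $34.34: beer, wine and spirits → 9.75% → $3.35
Salad bar box $11.96: ready-to-eat food → 5.25% → $0.63
Burrito bowl $12.15: ready-to-eat food → 5.25% → $0.64
Breakfast burrito $7.95: ready-to-eat food → 5.25% → $0.42
Rotisserie chicken $10.80: ready-to-eat food → 5.25% → $0.57
Total tax = $7.46 + $3.35 + $0.63 + $0.64 + $0.42 + $0.57 = $13.07

$13.07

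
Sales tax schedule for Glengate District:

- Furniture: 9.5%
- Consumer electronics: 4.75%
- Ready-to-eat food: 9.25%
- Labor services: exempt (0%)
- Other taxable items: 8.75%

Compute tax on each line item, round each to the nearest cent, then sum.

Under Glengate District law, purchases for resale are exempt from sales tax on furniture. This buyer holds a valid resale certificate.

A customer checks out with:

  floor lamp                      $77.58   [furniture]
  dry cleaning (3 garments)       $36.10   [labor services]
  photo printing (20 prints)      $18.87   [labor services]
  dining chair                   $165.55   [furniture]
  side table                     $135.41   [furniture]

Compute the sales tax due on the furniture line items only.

Floor lamp $77.58: furniture, buyer-exempt → 0% → $0.00
Dining chair $165.55: furniture, buyer-exempt → 0% → $0.00
Side table $135.41: furniture, buyer-exempt → 0% → $0.00
Tax on furniture = $0.00 + $0.00 + $0.00 = $0.00

$0.00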